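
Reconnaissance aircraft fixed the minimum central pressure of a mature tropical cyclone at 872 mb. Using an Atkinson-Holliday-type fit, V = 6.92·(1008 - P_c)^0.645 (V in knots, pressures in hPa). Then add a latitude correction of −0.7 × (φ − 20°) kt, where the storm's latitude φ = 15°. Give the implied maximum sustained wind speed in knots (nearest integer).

ΔP = 1008 − 872 = 136 mb.
136^0.645 ≈ 23.776.
V ≈ 6.92 × 23.776 ≈ 164.5 kt.
Latitude correction: −0.7 × (15 − 20) = 3.5 kt.
Corrected V ≈ 168 kt → 168 kt.

168 kt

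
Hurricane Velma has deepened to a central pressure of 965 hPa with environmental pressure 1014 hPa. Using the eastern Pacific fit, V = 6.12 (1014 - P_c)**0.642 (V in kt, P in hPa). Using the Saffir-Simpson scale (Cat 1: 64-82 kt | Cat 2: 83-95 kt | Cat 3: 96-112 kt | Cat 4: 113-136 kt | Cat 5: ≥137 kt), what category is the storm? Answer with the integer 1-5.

ΔP = 1014 − 965 = 49 hPa.
V ≈ 6.12 × 49^0.642 = 6.12 × 12.16 ≈ 74 kt.
74 kt falls in the Category 1 band.

1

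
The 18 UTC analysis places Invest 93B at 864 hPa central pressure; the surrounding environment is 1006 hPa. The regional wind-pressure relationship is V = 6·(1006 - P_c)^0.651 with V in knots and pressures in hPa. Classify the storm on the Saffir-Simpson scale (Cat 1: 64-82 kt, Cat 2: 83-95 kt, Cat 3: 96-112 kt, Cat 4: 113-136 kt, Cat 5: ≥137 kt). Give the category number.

5

ΔP = 1006 − 864 = 142 hPa.
V ≈ 6 × 142^0.651 = 6 × 25.18 ≈ 151 kt.
151 kt falls in the Category 5 band.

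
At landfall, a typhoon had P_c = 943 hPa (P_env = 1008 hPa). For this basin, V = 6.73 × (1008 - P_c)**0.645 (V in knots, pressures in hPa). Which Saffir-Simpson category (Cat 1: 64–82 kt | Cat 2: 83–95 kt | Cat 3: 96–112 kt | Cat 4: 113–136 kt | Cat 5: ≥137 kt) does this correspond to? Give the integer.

ΔP = 1008 − 943 = 65 hPa.
V ≈ 6.73 × 65^0.645 = 6.73 × 14.77 ≈ 99 kt.
99 kt falls in the Category 3 band.

3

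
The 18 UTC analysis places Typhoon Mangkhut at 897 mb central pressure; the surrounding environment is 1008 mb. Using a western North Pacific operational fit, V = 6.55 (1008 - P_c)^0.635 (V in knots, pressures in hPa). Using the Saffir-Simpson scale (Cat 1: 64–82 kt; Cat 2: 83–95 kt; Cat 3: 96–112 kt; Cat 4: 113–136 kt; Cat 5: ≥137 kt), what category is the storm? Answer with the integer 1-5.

4

ΔP = 1008 − 897 = 111 mb.
V ≈ 6.55 × 111^0.635 = 6.55 × 19.90 ≈ 130 kt.
130 kt falls in the Category 4 band.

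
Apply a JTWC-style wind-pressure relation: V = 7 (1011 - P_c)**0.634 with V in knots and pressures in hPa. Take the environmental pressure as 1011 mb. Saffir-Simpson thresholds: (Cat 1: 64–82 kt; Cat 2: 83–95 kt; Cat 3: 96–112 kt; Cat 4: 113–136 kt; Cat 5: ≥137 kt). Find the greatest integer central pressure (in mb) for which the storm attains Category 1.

Category 1 begins at V = 64 kt.
Required ΔP = (64/7)^(1/0.634) = 9.143^1.577 ≈ 32.80 mb.
P_c ≤ 1011 − 32.80 = 978.20, so the highest integer P_c is 978 mb.

978 mb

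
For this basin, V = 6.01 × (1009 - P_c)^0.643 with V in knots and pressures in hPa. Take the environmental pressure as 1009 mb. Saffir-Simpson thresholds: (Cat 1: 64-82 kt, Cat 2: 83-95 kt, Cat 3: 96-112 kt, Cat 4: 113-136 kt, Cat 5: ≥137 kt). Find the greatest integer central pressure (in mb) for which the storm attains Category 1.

Category 1 begins at V = 64 kt.
Required ΔP = (64/6.01)^(1/0.643) = 10.649^1.555 ≈ 39.60 mb.
P_c ≤ 1009 − 39.60 = 969.40, so the highest integer P_c is 969 mb.

969 mb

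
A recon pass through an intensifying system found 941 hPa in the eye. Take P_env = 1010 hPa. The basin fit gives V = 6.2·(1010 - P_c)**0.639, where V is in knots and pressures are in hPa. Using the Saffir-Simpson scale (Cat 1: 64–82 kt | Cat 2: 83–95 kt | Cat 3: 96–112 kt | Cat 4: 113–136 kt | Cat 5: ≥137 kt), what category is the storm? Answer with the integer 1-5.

ΔP = 1010 − 941 = 69 hPa.
V ≈ 6.2 × 69^0.639 = 6.2 × 14.96 ≈ 93 kt.
93 kt falls in the Category 2 band.

2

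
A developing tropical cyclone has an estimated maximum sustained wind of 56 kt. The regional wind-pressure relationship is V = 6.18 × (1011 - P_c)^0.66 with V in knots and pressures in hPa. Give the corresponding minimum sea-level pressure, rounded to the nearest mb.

ΔP = (V / 6.18)^(1/0.66) = (56/6.18)^1.515.
56/6.18 = 9.061; 9.061^1.515 ≈ 28.20 mb.
P_c = 1011 − 28.20 = 982.80 ≈ 983 mb.

983 mb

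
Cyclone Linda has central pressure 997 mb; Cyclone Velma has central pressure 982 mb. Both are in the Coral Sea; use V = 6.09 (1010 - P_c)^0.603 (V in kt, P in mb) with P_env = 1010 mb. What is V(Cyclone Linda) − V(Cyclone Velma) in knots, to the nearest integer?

Cyclone Linda: ΔP = 13; V ≈ 6.09 × 13^0.603 ≈ 28.60 kt.
Cyclone Velma: ΔP = 28; V ≈ 6.09 × 28^0.603 ≈ 45.42 kt.
Difference ≈ 28.60 − 45.42 = -16.82 → -17 kt.

-17 kt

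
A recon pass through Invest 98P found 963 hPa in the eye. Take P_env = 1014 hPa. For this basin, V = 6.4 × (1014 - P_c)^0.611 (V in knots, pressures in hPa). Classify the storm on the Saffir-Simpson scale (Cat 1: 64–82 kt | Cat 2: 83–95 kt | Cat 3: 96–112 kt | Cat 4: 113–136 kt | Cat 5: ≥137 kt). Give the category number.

ΔP = 1014 − 963 = 51 hPa.
V ≈ 6.4 × 51^0.611 = 6.4 × 11.05 ≈ 71 kt.
71 kt falls in the Category 1 band.

1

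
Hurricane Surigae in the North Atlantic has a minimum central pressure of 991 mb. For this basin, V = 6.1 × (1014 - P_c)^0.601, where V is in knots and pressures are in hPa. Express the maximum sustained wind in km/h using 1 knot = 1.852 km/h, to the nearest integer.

74 km/h

ΔP = 1014 − 991 = 23 mb.
V ≈ 6.1 × 23^0.601 = 6.1 × 6.583 ≈ 40.154 kt.
40.154 × 1.852 ≈ 74.37 km/h → 74 km/h.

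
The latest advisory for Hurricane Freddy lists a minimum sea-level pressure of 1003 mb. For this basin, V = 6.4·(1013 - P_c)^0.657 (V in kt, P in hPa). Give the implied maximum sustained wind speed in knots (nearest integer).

ΔP = 1013 − 1003 = 10 mb.
10^0.657 ≈ 4.539.
V ≈ 6.4 × 4.539 ≈ 29.1 kt.

29 kt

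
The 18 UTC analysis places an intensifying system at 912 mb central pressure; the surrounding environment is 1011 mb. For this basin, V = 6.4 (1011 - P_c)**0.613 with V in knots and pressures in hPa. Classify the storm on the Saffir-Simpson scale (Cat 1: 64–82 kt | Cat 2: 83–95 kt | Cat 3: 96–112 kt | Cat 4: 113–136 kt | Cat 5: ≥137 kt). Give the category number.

3

ΔP = 1011 − 912 = 99 mb.
V ≈ 6.4 × 99^0.613 = 6.4 × 16.72 ≈ 107 kt.
107 kt falls in the Category 3 band.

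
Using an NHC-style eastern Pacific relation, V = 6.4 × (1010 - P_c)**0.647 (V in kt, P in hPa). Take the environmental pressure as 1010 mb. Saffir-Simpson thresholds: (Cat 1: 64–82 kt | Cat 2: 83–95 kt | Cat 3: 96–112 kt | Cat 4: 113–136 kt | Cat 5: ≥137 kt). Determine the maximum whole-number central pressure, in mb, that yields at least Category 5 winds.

896 mb

Category 5 begins at V = 137 kt.
Required ΔP = (137/6.4)^(1/0.647) = 21.406^1.546 ≈ 113.89 mb.
P_c ≤ 1010 − 113.89 = 896.11, so the highest integer P_c is 896 mb.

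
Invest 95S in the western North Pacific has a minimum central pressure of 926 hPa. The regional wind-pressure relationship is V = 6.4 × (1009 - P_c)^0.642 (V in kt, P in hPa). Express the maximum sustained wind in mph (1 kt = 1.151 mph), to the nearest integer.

126 mph

ΔP = 1009 − 926 = 83 hPa.
V ≈ 6.4 × 83^0.642 = 6.4 × 17.063 ≈ 109.201 kt.
109.201 × 1.151 ≈ 125.69 mph → 126 mph.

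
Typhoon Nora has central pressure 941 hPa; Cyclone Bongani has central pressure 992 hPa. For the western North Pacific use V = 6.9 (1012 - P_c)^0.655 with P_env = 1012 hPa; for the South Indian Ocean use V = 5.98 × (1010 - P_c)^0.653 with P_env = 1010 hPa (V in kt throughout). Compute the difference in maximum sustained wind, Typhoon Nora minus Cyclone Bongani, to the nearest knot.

Typhoon Nora: ΔP = 71; V ≈ 6.9 × 71^0.655 ≈ 112.57 kt.
Cyclone Bongani: ΔP = 18; V ≈ 5.98 × 18^0.653 ≈ 39.48 kt.
Difference ≈ 112.57 − 39.48 = 73.09 → 73 kt.

73 kt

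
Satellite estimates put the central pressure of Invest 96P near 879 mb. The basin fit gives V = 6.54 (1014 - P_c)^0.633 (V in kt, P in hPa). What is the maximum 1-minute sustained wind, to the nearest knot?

146 kt

ΔP = 1014 − 879 = 135 mb.
135^0.633 ≈ 22.310.
V ≈ 6.54 × 22.310 ≈ 145.9 kt.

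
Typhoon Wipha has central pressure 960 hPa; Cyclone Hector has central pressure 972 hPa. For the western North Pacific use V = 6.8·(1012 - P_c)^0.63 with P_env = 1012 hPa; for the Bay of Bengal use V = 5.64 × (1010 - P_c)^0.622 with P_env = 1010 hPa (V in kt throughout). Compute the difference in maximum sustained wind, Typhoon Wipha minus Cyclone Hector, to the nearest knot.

28 kt

Typhoon Wipha: ΔP = 52; V ≈ 6.8 × 52^0.63 ≈ 81.96 kt.
Cyclone Hector: ΔP = 38; V ≈ 5.64 × 38^0.622 ≈ 54.19 kt.
Difference ≈ 81.96 − 54.19 = 27.77 → 28 kt.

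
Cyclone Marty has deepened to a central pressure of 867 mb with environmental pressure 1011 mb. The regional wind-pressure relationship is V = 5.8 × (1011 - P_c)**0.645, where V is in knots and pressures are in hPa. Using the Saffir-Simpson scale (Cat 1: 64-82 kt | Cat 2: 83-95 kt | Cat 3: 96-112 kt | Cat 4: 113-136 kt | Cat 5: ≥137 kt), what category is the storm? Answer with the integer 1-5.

ΔP = 1011 − 867 = 144 mb.
V ≈ 5.8 × 144^0.645 = 5.8 × 24.67 ≈ 143 kt.
143 kt falls in the Category 5 band.

5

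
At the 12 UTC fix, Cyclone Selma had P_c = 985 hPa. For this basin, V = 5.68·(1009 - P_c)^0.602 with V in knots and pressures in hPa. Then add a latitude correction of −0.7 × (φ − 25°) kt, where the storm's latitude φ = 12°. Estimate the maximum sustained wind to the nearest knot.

ΔP = 1009 − 985 = 24 hPa.
24^0.602 ≈ 6.775.
V ≈ 5.68 × 6.775 ≈ 38.5 kt.
Latitude correction: −0.7 × (12 − 25) = 9.1 kt.
Corrected V ≈ 47.6 kt → 48 kt.

48 kt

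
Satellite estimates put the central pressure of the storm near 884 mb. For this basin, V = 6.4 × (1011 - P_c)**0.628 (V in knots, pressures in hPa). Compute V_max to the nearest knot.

134 kt

ΔP = 1011 − 884 = 127 mb.
127^0.628 ≈ 20.950.
V ≈ 6.4 × 20.950 ≈ 134.1 kt.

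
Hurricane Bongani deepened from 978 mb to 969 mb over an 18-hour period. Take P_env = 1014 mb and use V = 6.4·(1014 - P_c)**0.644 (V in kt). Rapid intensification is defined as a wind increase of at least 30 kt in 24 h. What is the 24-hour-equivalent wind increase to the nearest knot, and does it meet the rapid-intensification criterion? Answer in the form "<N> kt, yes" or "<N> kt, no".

V₁: ΔP = 36, V ≈ 6.4 × 36^0.644 ≈ 64.33 kt.
V₂: ΔP = 45, V ≈ 6.4 × 45^0.644 ≈ 74.28 kt.
ΔV over 18 h = 9.95 kt → 24 h equivalent = 9.95 × 24/18 ≈ 13.27 kt.
13 kt < 30 kt ⇒ not rapid intensification.

13 kt, no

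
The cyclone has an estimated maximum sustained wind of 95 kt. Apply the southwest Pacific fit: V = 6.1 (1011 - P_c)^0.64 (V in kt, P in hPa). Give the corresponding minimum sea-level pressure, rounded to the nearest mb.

ΔP = (V / 6.1)^(1/0.64) = (95/6.1)^1.562.
95/6.1 = 15.574; 15.574^1.562 ≈ 72.97 mb.
P_c = 1011 − 72.97 = 938.03 ≈ 938 mb.

938 mb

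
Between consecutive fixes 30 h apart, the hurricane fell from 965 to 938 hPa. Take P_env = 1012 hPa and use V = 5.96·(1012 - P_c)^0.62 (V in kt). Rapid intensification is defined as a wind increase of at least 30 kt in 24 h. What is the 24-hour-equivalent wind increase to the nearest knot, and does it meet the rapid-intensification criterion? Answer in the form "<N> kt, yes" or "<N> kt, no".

17 kt, no

V₁: ΔP = 47, V ≈ 5.96 × 47^0.62 ≈ 64.86 kt.
V₂: ΔP = 74, V ≈ 5.96 × 74^0.62 ≈ 85.93 kt.
ΔV over 30 h = 21.07 kt → 24 h equivalent = 21.07 × 24/30 ≈ 16.86 kt.
17 kt < 30 kt ⇒ not rapid intensification.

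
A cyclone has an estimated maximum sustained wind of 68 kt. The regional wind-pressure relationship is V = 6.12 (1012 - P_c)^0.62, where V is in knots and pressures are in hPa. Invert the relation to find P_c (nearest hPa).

ΔP = (V / 6.12)^(1/0.62) = (68/6.12)^1.613.
68/6.12 = 11.111; 11.111^1.613 ≈ 48.61 hPa.
P_c = 1012 − 48.61 = 963.39 ≈ 963 hPa.

963 hPa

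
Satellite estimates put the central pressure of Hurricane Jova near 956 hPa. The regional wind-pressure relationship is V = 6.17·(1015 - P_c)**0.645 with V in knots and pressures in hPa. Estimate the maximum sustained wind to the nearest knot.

86 kt

ΔP = 1015 − 956 = 59 hPa.
59^0.645 ≈ 13.874.
V ≈ 6.17 × 13.874 ≈ 85.6 kt.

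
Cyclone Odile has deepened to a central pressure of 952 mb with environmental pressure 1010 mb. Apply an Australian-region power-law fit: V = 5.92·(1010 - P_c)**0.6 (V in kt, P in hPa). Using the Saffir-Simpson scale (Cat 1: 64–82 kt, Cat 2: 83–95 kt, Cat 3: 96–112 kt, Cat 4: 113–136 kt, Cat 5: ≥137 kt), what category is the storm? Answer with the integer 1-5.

ΔP = 1010 − 952 = 58 mb.
V ≈ 5.92 × 58^0.6 = 5.92 × 11.43 ≈ 68 kt.
68 kt falls in the Category 1 band.

1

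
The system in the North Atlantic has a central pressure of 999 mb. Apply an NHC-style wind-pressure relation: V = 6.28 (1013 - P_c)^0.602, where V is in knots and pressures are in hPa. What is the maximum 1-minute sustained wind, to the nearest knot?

ΔP = 1013 − 999 = 14 mb.
14^0.602 ≈ 4.897.
V ≈ 6.28 × 4.897 ≈ 30.8 kt.

31 kt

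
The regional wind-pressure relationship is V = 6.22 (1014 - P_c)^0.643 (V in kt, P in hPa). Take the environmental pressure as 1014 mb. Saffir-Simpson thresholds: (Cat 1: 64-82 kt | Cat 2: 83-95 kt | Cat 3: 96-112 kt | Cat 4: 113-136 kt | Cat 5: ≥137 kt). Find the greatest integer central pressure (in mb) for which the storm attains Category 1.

976 mb

Category 1 begins at V = 64 kt.
Required ΔP = (64/6.22)^(1/0.643) = 10.289^1.555 ≈ 37.54 mb.
P_c ≤ 1014 − 37.54 = 976.46, so the highest integer P_c is 976 mb.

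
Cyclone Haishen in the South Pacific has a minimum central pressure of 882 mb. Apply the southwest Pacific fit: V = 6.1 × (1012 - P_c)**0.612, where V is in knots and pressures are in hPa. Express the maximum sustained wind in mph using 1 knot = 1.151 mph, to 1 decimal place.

ΔP = 1012 − 882 = 130 mb.
V ≈ 6.1 × 130^0.612 = 6.1 × 19.667 ≈ 119.967 kt.
119.967 × 1.151 ≈ 138.08 mph → 138.1 mph.

138.1 mph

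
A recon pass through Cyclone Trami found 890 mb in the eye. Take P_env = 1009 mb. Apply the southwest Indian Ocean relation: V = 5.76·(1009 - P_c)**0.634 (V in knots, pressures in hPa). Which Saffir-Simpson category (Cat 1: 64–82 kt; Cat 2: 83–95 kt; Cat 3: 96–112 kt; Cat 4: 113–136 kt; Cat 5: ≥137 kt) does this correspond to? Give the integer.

ΔP = 1009 − 890 = 119 mb.
V ≈ 5.76 × 119^0.634 = 5.76 × 20.70 ≈ 119 kt.
119 kt falls in the Category 4 band.

4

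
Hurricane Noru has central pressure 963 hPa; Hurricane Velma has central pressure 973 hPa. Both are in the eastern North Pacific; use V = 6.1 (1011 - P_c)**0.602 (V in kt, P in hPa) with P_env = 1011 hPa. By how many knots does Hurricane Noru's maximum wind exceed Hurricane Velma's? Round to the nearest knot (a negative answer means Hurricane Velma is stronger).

8 kt

Hurricane Noru: ΔP = 48; V ≈ 6.1 × 48^0.602 ≈ 62.72 kt.
Hurricane Velma: ΔP = 38; V ≈ 6.1 × 38^0.602 ≈ 54.50 kt.
Difference ≈ 62.72 − 54.50 = 8.22 → 8 kt.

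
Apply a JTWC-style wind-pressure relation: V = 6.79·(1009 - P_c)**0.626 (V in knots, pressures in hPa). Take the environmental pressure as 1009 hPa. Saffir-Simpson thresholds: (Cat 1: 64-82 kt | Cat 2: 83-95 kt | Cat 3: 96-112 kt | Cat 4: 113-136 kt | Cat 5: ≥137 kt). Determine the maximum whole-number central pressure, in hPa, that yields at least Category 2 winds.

Category 2 begins at V = 83 kt.
Required ΔP = (83/6.79)^(1/0.626) = 12.224^1.597 ≈ 54.54 hPa.
P_c ≤ 1009 − 54.54 = 954.46, so the highest integer P_c is 954 hPa.

954 hPa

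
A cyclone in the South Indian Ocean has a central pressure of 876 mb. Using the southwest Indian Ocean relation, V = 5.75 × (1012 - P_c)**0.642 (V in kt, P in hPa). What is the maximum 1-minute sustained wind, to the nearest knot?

135 kt

ΔP = 1012 − 876 = 136 mb.
136^0.642 ≈ 23.428.
V ≈ 5.75 × 23.428 ≈ 134.7 kt.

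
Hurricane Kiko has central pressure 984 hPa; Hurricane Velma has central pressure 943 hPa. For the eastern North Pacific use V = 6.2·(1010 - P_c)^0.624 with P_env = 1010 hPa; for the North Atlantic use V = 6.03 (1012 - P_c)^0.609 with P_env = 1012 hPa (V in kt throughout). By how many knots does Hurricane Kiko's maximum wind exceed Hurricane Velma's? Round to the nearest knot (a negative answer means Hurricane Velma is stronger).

-32 kt

Hurricane Kiko: ΔP = 26; V ≈ 6.2 × 26^0.624 ≈ 47.35 kt.
Hurricane Velma: ΔP = 69; V ≈ 6.03 × 69^0.609 ≈ 79.47 kt.
Difference ≈ 47.35 − 79.47 = -32.12 → -32 kt.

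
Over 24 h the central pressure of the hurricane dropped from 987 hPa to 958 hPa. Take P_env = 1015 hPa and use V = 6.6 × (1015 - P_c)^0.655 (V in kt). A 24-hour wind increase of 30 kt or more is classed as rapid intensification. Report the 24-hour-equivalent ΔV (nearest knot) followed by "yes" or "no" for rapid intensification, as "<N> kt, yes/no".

35 kt, yes

V₁: ΔP = 28, V ≈ 6.6 × 28^0.655 ≈ 58.54 kt.
V₂: ΔP = 57, V ≈ 6.6 × 57^0.655 ≈ 93.25 kt.
ΔV over 24 h = 34.71 kt → 24 h equivalent = 34.71 × 24/24 ≈ 34.71 kt.
35 kt ≥ 30 kt ⇒ rapid intensification.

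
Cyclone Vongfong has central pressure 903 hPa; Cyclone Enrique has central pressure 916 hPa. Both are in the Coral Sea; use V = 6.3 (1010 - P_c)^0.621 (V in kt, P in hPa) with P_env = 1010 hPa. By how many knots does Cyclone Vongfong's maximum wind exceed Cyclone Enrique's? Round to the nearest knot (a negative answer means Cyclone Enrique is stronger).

9 kt

Cyclone Vongfong: ΔP = 107; V ≈ 6.3 × 107^0.621 ≈ 114.71 kt.
Cyclone Enrique: ΔP = 94; V ≈ 6.3 × 94^0.621 ≈ 105.84 kt.
Difference ≈ 114.71 − 105.84 = 8.87 → 9 kt.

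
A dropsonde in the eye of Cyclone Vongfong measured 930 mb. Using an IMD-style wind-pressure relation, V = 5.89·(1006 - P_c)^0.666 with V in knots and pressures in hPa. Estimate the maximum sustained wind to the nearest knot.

ΔP = 1006 − 930 = 76 mb.
76^0.666 ≈ 17.890.
V ≈ 5.89 × 17.890 ≈ 105.4 kt.

105 kt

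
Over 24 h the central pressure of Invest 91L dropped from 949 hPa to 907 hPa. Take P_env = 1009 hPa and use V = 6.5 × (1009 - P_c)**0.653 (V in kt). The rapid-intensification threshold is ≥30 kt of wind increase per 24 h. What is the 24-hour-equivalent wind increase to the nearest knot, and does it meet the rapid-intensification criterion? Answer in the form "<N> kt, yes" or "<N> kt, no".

39 kt, yes

V₁: ΔP = 60, V ≈ 6.5 × 60^0.653 ≈ 94.20 kt.
V₂: ΔP = 102, V ≈ 6.5 × 102^0.653 ≈ 133.21 kt.
ΔV over 24 h = 39.01 kt → 24 h equivalent = 39.01 × 24/24 ≈ 39.01 kt.
39 kt ≥ 30 kt ⇒ rapid intensification.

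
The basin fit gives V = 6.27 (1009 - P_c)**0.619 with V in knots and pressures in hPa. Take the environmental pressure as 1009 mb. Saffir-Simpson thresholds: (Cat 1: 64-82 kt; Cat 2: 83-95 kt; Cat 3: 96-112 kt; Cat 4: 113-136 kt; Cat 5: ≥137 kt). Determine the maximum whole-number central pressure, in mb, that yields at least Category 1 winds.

Category 1 begins at V = 64 kt.
Required ΔP = (64/6.27)^(1/0.619) = 10.207^1.616 ≈ 42.65 mb.
P_c ≤ 1009 − 42.65 = 966.35, so the highest integer P_c is 966 mb.

966 mb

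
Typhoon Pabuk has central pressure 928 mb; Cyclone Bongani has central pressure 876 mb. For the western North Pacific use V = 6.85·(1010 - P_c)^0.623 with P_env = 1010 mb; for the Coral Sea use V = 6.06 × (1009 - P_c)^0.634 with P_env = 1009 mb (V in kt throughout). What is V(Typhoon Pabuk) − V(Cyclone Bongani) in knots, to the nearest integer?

Typhoon Pabuk: ΔP = 82; V ≈ 6.85 × 82^0.623 ≈ 106.66 kt.
Cyclone Bongani: ΔP = 133; V ≈ 6.06 × 133^0.634 ≈ 134.58 kt.
Difference ≈ 106.66 − 134.58 = -27.92 → -28 kt.

-28 kt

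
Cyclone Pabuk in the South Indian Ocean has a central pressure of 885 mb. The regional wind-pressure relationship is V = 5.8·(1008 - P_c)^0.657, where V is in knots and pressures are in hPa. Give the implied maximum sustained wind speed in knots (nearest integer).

ΔP = 1008 − 885 = 123 mb.
123^0.657 ≈ 23.608.
V ≈ 5.8 × 23.608 ≈ 136.9 kt.

137 kt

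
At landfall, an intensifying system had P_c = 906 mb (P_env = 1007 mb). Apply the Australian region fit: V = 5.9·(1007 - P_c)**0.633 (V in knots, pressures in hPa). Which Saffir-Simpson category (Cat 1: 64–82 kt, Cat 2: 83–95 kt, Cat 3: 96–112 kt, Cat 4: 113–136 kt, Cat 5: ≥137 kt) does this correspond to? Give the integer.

3

ΔP = 1007 − 906 = 101 mb.
V ≈ 5.9 × 101^0.633 = 5.9 × 18.57 ≈ 110 kt.
110 kt falls in the Category 3 band.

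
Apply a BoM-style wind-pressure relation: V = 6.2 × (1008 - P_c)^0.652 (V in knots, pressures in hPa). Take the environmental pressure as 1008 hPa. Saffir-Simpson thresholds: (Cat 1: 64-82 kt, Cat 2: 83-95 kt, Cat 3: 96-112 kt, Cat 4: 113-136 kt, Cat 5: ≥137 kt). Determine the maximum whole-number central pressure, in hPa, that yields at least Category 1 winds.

Category 1 begins at V = 64 kt.
Required ΔP = (64/6.2)^(1/0.652) = 10.323^1.534 ≈ 35.88 hPa.
P_c ≤ 1008 − 35.88 = 972.12, so the highest integer P_c is 972 hPa.

972 hPa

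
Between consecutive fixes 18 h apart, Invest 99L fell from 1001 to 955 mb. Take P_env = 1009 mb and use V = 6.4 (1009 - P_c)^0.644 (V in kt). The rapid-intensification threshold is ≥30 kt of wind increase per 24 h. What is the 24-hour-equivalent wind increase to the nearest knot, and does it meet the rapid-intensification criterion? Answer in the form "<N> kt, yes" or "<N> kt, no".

79 kt, yes

V₁: ΔP = 8, V ≈ 6.4 × 8^0.644 ≈ 24.42 kt.
V₂: ΔP = 54, V ≈ 6.4 × 54^0.644 ≈ 83.53 kt.
ΔV over 18 h = 59.11 kt → 24 h equivalent = 59.11 × 24/18 ≈ 78.81 kt.
79 kt ≥ 30 kt ⇒ rapid intensification.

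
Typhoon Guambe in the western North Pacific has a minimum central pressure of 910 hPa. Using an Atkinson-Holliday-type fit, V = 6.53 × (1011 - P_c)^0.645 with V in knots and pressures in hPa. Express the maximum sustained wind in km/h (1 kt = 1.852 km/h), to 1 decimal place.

237.3 km/h

ΔP = 1011 − 910 = 101 hPa.
V ≈ 6.53 × 101^0.645 = 6.53 × 19.624 ≈ 128.145 kt.
128.145 × 1.852 ≈ 237.32 km/h → 237.3 km/h.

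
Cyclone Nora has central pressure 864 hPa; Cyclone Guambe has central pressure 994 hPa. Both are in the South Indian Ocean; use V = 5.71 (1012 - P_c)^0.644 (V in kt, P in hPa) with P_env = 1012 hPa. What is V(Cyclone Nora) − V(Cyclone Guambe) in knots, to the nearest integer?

Cyclone Nora: ΔP = 148; V ≈ 5.71 × 148^0.644 ≈ 142.65 kt.
Cyclone Guambe: ΔP = 18; V ≈ 5.71 × 18^0.644 ≈ 36.73 kt.
Difference ≈ 142.65 − 36.73 = 105.92 → 106 kt.

106 kt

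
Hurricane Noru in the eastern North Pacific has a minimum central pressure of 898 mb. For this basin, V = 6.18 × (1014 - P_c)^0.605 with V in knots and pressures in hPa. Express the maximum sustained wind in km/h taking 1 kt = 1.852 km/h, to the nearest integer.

203 km/h

ΔP = 1014 − 898 = 116 mb.
V ≈ 6.18 × 116^0.605 = 6.18 × 17.742 ≈ 109.644 kt.
109.644 × 1.852 ≈ 203.06 km/h → 203 km/h.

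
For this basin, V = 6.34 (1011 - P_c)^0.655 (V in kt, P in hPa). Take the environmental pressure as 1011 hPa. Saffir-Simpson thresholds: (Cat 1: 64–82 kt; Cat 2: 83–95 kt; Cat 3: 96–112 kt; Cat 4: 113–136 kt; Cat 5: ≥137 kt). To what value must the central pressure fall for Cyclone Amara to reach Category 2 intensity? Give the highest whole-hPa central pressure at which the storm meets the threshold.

960 hPa

Category 2 begins at V = 83 kt.
Required ΔP = (83/6.34)^(1/0.655) = 13.091^1.527 ≈ 50.74 hPa.
P_c ≤ 1011 − 50.74 = 960.26, so the highest integer P_c is 960 hPa.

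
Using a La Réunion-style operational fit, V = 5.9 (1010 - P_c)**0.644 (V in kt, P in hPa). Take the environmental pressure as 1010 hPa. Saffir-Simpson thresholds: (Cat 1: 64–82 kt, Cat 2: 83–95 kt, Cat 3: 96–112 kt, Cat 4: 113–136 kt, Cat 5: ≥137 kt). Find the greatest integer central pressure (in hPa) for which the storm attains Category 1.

Category 1 begins at V = 64 kt.
Required ΔP = (64/5.9)^(1/0.644) = 10.847^1.553 ≈ 40.52 hPa.
P_c ≤ 1010 − 40.52 = 969.48, so the highest integer P_c is 969 hPa.

969 hPa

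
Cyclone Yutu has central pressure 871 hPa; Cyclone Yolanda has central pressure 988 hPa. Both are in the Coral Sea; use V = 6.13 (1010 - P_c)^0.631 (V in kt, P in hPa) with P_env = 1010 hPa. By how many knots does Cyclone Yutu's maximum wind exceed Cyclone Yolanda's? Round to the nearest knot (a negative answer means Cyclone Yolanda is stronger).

Cyclone Yutu: ΔP = 139; V ≈ 6.13 × 139^0.631 ≈ 137.94 kt.
Cyclone Yolanda: ΔP = 22; V ≈ 6.13 × 22^0.631 ≈ 43.11 kt.
Difference ≈ 137.94 − 43.11 = 94.83 → 95 kt.

95 kt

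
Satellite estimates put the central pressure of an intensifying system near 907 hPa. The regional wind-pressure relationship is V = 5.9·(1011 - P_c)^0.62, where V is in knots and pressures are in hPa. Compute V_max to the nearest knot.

105 kt

ΔP = 1011 − 907 = 104 hPa.
104^0.62 ≈ 17.806.
V ≈ 5.9 × 17.806 ≈ 105.1 kt.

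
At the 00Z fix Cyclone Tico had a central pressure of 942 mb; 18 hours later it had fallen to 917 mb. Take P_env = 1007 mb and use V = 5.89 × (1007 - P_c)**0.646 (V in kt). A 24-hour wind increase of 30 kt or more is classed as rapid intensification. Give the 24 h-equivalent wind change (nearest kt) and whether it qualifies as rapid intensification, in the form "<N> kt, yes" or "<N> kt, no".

V₁: ΔP = 65, V ≈ 5.89 × 65^0.646 ≈ 87.35 kt.
V₂: ΔP = 90, V ≈ 5.89 × 90^0.646 ≈ 107.78 kt.
ΔV over 18 h = 20.43 kt → 24 h equivalent = 20.43 × 24/18 ≈ 27.24 kt.
27 kt < 30 kt ⇒ not rapid intensification.

27 kt, no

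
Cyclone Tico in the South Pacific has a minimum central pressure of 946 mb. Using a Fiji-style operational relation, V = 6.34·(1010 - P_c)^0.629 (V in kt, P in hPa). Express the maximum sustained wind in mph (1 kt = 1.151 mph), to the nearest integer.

ΔP = 1010 − 946 = 64 mb.
V ≈ 6.34 × 64^0.629 = 6.34 × 13.680 ≈ 86.731 kt.
86.731 × 1.151 ≈ 99.83 mph → 100 mph.

100 mph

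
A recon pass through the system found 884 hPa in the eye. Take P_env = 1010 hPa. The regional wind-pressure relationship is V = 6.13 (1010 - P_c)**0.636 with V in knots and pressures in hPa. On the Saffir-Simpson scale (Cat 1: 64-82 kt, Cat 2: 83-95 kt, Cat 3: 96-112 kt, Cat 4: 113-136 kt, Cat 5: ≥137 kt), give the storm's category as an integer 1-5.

ΔP = 1010 − 884 = 126 hPa.
V ≈ 6.13 × 126^0.636 = 6.13 × 21.67 ≈ 133 kt.
133 kt falls in the Category 4 band.

4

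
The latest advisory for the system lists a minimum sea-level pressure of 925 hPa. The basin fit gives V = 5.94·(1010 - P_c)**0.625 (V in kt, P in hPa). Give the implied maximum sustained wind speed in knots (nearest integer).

ΔP = 1010 − 925 = 85 hPa.
85^0.625 ≈ 16.065.
V ≈ 5.94 × 16.065 ≈ 95.4 kt.

95 kt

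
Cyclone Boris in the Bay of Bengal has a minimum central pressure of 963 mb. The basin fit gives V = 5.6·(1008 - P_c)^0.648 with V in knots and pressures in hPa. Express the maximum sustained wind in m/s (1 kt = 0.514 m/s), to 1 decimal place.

ΔP = 1008 − 963 = 45 mb.
V ≈ 5.6 × 45^0.648 = 5.6 × 11.784 ≈ 65.989 kt.
65.989 × 0.514 ≈ 33.92 m/s → 33.9 m/s.

33.9 m/s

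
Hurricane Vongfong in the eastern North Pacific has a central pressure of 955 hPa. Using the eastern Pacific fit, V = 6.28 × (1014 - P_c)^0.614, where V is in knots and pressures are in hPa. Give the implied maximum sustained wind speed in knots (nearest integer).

ΔP = 1014 − 955 = 59 hPa.
59^0.614 ≈ 12.227.
V ≈ 6.28 × 12.227 ≈ 76.8 kt.

77 kt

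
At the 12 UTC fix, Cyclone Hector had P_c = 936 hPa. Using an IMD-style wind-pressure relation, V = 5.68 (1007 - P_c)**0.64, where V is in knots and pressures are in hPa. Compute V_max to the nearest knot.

87 kt

ΔP = 1007 − 936 = 71 hPa.
71^0.64 ≈ 15.304.
V ≈ 5.68 × 15.304 ≈ 86.9 kt.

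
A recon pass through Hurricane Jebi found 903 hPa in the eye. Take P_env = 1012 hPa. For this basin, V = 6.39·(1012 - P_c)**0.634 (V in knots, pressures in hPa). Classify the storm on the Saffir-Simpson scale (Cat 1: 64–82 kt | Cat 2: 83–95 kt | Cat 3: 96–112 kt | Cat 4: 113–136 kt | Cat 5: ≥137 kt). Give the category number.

4

ΔP = 1012 − 903 = 109 hPa.
V ≈ 6.39 × 109^0.634 = 6.39 × 19.58 ≈ 125 kt.
125 kt falls in the Category 4 band.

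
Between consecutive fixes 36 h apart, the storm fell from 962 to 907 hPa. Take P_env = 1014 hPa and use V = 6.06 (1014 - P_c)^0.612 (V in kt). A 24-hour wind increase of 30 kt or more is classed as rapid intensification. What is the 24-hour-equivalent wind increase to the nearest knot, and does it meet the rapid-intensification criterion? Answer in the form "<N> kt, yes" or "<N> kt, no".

V₁: ΔP = 52, V ≈ 6.06 × 52^0.612 ≈ 68.02 kt.
V₂: ΔP = 107, V ≈ 6.06 × 107^0.612 ≈ 105.79 kt.
ΔV over 36 h = 37.77 kt → 24 h equivalent = 37.77 × 24/36 ≈ 25.18 kt.
25 kt < 30 kt ⇒ not rapid intensification.

25 kt, no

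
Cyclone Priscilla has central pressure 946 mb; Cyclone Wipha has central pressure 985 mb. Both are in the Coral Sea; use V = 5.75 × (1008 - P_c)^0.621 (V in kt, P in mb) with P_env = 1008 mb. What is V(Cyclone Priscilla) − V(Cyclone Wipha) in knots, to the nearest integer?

Cyclone Priscilla: ΔP = 62; V ≈ 5.75 × 62^0.621 ≈ 74.60 kt.
Cyclone Wipha: ΔP = 23; V ≈ 5.75 × 23^0.621 ≈ 40.30 kt.
Difference ≈ 74.60 − 40.30 = 34.30 → 34 kt.

34 kt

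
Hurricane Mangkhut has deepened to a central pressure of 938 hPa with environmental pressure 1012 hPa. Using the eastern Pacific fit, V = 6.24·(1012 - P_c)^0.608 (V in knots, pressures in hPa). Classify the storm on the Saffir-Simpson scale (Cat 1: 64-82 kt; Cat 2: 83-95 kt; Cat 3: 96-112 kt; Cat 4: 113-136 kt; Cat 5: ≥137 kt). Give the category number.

2

ΔP = 1012 − 938 = 74 hPa.
V ≈ 6.24 × 74^0.608 = 6.24 × 13.69 ≈ 85 kt.
85 kt falls in the Category 2 band.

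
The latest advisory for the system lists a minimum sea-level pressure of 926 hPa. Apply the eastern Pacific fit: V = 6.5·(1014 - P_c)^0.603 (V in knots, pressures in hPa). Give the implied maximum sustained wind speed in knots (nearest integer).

97 kt

ΔP = 1014 − 926 = 88 hPa.
88^0.603 ≈ 14.877.
V ≈ 6.5 × 14.877 ≈ 96.7 kt.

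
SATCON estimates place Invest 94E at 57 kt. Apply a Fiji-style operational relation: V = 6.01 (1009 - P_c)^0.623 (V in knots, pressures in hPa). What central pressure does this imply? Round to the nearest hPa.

ΔP = (V / 6.01)^(1/0.623) = (57/6.01)^1.605.
57/6.01 = 9.484; 9.484^1.605 ≈ 37.00 hPa.
P_c = 1009 − 37.00 = 972.00 ≈ 972 hPa.

972 hPa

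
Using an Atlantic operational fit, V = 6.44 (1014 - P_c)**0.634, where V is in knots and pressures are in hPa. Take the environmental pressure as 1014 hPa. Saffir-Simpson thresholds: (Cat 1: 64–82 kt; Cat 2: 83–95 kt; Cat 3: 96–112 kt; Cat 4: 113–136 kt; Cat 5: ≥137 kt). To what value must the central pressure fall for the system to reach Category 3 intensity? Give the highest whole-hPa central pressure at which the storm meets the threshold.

943 hPa

Category 3 begins at V = 96 kt.
Required ΔP = (96/6.44)^(1/0.634) = 14.907^1.577 ≈ 70.92 hPa.
P_c ≤ 1014 − 70.92 = 943.08, so the highest integer P_c is 943 hPa.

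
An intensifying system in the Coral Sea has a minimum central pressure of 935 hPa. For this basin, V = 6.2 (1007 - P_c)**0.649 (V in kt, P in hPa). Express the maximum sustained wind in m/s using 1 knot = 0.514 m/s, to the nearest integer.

ΔP = 1007 − 935 = 72 hPa.
V ≈ 6.2 × 72^0.649 = 6.2 × 16.048 ≈ 99.495 kt.
99.495 × 0.514 ≈ 51.14 m/s → 51 m/s.

51 m/s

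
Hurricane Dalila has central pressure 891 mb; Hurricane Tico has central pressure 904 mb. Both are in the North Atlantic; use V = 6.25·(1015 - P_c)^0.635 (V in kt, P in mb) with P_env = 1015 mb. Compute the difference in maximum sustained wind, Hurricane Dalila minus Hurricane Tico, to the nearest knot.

9 kt

Hurricane Dalila: ΔP = 124; V ≈ 6.25 × 124^0.635 ≈ 133.41 kt.
Hurricane Tico: ΔP = 111; V ≈ 6.25 × 111^0.635 ≈ 124.35 kt.
Difference ≈ 133.41 − 124.35 = 9.06 → 9 kt.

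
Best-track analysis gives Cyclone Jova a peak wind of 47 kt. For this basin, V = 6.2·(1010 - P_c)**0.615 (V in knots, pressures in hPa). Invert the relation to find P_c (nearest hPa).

ΔP = (V / 6.2)^(1/0.615) = (47/6.2)^1.626.
47/6.2 = 7.581; 7.581^1.626 ≈ 26.94 hPa.
P_c = 1010 − 26.94 = 983.06 ≈ 983 hPa.

983 hPa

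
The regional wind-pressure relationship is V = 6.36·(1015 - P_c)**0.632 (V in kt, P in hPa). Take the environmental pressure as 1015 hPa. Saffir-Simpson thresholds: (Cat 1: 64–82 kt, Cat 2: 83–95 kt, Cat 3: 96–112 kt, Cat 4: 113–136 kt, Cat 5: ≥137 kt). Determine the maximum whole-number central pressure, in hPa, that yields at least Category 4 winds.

Category 4 begins at V = 113 kt.
Required ΔP = (113/6.36)^(1/0.632) = 17.767^1.582 ≈ 94.90 hPa.
P_c ≤ 1015 − 94.90 = 920.10, so the highest integer P_c is 920 hPa.

920 hPa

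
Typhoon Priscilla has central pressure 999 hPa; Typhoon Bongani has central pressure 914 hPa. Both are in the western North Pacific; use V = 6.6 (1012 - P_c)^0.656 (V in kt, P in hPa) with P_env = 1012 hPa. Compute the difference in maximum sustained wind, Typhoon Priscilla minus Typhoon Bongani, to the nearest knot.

Typhoon Priscilla: ΔP = 13; V ≈ 6.6 × 13^0.656 ≈ 35.51 kt.
Typhoon Bongani: ΔP = 98; V ≈ 6.6 × 98^0.656 ≈ 133.59 kt.
Difference ≈ 35.51 − 133.59 = -98.08 → -98 kt.

-98 kt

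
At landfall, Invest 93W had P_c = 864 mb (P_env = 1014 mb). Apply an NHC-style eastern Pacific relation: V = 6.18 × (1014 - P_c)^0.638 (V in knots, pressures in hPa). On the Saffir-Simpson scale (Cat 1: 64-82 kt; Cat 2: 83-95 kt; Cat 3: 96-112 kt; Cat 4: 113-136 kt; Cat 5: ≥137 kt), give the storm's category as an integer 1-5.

ΔP = 1014 − 864 = 150 mb.
V ≈ 6.18 × 150^0.638 = 6.18 × 24.45 ≈ 151 kt.
151 kt falls in the Category 5 band.

5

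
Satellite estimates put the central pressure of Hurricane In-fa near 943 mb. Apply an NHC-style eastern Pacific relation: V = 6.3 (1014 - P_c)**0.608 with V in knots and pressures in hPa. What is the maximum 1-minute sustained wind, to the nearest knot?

84 kt

ΔP = 1014 − 943 = 71 mb.
71^0.608 ≈ 13.353.
V ≈ 6.3 × 13.353 ≈ 84.1 kt.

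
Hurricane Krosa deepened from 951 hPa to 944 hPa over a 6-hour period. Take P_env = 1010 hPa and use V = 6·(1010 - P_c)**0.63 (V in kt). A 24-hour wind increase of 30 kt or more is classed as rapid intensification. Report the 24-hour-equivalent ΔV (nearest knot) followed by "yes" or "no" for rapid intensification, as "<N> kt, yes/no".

V₁: ΔP = 59, V ≈ 6 × 59^0.63 ≈ 78.30 kt.
V₂: ΔP = 66, V ≈ 6 × 66^0.63 ≈ 84.04 kt.
ΔV over 6 h = 5.74 kt → 24 h equivalent = 5.74 × 24/6 ≈ 22.96 kt.
23 kt < 30 kt ⇒ not rapid intensification.

23 kt, no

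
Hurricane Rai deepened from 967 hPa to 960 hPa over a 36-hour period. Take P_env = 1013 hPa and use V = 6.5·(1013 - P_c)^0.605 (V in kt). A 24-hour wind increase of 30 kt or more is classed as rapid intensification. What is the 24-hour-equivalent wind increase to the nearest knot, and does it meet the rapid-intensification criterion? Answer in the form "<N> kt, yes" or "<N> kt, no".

4 kt, no

V₁: ΔP = 46, V ≈ 6.5 × 46^0.605 ≈ 65.90 kt.
V₂: ΔP = 53, V ≈ 6.5 × 53^0.605 ≈ 71.80 kt.
ΔV over 36 h = 5.90 kt → 24 h equivalent = 5.90 × 24/36 ≈ 3.93 kt.
4 kt < 30 kt ⇒ not rapid intensification.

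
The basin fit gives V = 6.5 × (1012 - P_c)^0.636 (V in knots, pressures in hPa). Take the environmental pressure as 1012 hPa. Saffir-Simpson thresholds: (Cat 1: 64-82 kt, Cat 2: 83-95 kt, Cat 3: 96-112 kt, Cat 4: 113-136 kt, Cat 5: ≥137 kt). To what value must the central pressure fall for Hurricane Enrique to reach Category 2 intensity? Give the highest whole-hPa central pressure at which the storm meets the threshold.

957 hPa

Category 2 begins at V = 83 kt.
Required ΔP = (83/6.5)^(1/0.636) = 12.769^1.572 ≈ 54.86 hPa.
P_c ≤ 1012 − 54.86 = 957.14, so the highest integer P_c is 957 hPa.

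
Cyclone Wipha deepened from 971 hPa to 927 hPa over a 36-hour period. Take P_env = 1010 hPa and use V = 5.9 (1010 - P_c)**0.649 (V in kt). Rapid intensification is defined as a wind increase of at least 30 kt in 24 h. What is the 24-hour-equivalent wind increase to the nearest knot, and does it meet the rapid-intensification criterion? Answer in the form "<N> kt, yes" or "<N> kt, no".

27 kt, no

V₁: ΔP = 39, V ≈ 5.9 × 39^0.649 ≈ 63.60 kt.
V₂: ΔP = 83, V ≈ 5.9 × 83^0.649 ≈ 103.83 kt.
ΔV over 36 h = 40.23 kt → 24 h equivalent = 40.23 × 24/36 ≈ 26.82 kt.
27 kt < 30 kt ⇒ not rapid intensification.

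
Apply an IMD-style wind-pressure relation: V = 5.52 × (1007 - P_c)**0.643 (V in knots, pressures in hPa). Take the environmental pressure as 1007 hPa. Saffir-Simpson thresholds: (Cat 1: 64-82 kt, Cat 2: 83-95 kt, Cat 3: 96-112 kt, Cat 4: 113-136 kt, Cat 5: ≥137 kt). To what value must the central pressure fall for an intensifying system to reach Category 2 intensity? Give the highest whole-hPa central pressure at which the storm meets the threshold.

Category 2 begins at V = 83 kt.
Required ΔP = (83/5.52)^(1/0.643) = 15.036^1.555 ≈ 67.72 hPa.
P_c ≤ 1007 − 67.72 = 939.28, so the highest integer P_c is 939 hPa.

939 hPa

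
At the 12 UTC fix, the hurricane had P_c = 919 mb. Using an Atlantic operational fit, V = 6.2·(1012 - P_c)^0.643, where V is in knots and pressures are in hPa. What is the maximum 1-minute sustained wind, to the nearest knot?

ΔP = 1012 − 919 = 93 mb.
93^0.643 ≈ 18.439.
V ≈ 6.2 × 18.439 ≈ 114.3 kt.

114 kt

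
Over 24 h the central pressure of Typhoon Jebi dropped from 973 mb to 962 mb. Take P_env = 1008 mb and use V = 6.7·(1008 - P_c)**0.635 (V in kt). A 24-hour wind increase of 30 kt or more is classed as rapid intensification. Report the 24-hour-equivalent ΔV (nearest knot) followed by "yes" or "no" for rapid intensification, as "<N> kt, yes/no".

12 kt, no

V₁: ΔP = 35, V ≈ 6.7 × 35^0.635 ≈ 64.06 kt.
V₂: ΔP = 46, V ≈ 6.7 × 46^0.635 ≈ 76.19 kt.
ΔV over 24 h = 12.13 kt → 24 h equivalent = 12.13 × 24/24 ≈ 12.13 kt.
12 kt < 30 kt ⇒ not rapid intensification.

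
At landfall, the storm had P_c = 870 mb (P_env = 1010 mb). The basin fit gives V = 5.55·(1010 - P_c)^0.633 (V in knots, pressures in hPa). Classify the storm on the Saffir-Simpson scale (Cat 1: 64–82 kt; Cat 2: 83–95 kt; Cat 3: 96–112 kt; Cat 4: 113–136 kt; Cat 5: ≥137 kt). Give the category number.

4

ΔP = 1010 − 870 = 140 mb.
V ≈ 5.55 × 140^0.633 = 5.55 × 22.83 ≈ 127 kt.
127 kt falls in the Category 4 band.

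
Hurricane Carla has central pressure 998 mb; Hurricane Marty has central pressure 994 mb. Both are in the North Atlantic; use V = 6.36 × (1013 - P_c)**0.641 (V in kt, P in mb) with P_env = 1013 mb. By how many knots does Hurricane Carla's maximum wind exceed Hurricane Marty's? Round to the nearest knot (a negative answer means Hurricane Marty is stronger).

Hurricane Carla: ΔP = 15; V ≈ 6.36 × 15^0.641 ≈ 36.09 kt.
Hurricane Marty: ΔP = 19; V ≈ 6.36 × 19^0.641 ≈ 41.99 kt.
Difference ≈ 36.09 − 41.99 = -5.90 → -6 kt.

-6 kt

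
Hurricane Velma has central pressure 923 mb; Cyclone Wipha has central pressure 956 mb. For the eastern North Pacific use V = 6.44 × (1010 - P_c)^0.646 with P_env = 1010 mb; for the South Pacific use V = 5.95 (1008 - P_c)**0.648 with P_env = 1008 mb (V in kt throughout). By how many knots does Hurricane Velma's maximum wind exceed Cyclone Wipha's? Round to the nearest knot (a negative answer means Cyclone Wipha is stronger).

38 kt

Hurricane Velma: ΔP = 87; V ≈ 6.44 × 87^0.646 ≈ 115.30 kt.
Cyclone Wipha: ΔP = 52; V ≈ 5.95 × 52^0.648 ≈ 77.00 kt.
Difference ≈ 115.30 − 77.00 = 38.30 → 38 kt.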